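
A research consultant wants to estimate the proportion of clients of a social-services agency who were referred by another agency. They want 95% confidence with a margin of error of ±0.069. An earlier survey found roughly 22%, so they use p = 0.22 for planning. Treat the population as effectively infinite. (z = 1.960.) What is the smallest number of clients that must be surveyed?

With p = 0.22, p(1−p) = 0.1716.
n = z²·p(1−p)/E² = 1.960² × 0.1716 / 0.069² = 3.8416 × 0.1716 / 0.004761 ≈ 138.46.
Rounding up gives n = 139.

139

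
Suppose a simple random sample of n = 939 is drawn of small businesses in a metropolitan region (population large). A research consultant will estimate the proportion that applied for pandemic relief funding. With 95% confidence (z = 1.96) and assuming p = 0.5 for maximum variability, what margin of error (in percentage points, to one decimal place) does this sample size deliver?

3.2

SE(p̂) = √[p(1−p)/n] = √[0.2500/939] = 0.01632.
E = z × SE = 1.96 × 0.01632 = 0.03198, or 3.2 percentage points.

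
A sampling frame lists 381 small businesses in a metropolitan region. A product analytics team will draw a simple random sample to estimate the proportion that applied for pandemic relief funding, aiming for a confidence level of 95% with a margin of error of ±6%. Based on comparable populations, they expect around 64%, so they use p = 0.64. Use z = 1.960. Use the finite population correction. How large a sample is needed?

Unadjusted: n₀ = 1.960² × 0.64 × 0.36 / 0.060² ≈ 245.86, so n₀ = 246.
Finite population correction with N = 381: n = n₀ / (1 + (n₀−1)/N) = 246 / (1 + 245/381) = 246 / 1.6430 ≈ 149.72.
Rounding up, n = 150.

150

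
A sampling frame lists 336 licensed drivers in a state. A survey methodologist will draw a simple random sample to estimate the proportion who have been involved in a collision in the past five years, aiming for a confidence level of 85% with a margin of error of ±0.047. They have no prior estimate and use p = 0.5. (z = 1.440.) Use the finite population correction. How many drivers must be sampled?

Unadjusted: n₀ = 1.440² × 0.50 × 0.50 / 0.047² ≈ 234.68, so n₀ = 235.
Finite population correction with N = 336: n = n₀ / (1 + (n₀−1)/N) = 235 / (1 + 234/336) = 235 / 1.6964 ≈ 138.53.
Rounding up, n = 139.

139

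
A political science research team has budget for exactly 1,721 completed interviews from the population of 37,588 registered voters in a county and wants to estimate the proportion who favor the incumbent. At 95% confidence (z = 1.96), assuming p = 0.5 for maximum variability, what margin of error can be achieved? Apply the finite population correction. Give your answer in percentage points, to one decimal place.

2.3

Finite-population factor: (N−n)/(N−1) = (37588−1721)/(37588−1) = 0.9542.
SE(p̂) = √[p(1−p)/n · (N−n)/(N−1)] = √[0.2500/1721 × 0.9542] = 0.01177.
E = z × SE = 1.96 × 0.01177 = 0.02308 ≈ 2.3 percentage points.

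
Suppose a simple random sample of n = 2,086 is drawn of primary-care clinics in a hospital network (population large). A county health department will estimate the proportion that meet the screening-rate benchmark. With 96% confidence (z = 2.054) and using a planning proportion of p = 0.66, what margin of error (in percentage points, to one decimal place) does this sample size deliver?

SE(p̂) = √[p(1−p)/n] = √[0.2244/2086] = 0.01037.
E = z × SE = 2.054 × 0.01037 = 0.02130, or 2.1 percentage points.

2.1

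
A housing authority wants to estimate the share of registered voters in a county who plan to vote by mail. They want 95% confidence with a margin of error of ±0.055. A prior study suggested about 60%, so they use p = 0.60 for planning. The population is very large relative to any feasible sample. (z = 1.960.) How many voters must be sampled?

With p = 0.60, p(1−p) = 0.2400.
n = z²·p(1−p)/E² = 1.960² × 0.2400 / 0.055² = 3.8416 × 0.2400 / 0.003025 ≈ 304.79.
Rounding up gives n = 305.

305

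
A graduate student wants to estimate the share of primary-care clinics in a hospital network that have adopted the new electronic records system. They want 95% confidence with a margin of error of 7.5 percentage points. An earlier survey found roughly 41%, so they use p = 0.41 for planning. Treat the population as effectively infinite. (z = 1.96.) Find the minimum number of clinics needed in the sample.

166

With p = 0.41, p(1−p) = 0.2419.
n = z²·p(1−p)/E² = 1.96² × 0.2419 / 0.075² = 3.8416 × 0.2419 / 0.005625 ≈ 165.21.
Rounding up gives n = 166.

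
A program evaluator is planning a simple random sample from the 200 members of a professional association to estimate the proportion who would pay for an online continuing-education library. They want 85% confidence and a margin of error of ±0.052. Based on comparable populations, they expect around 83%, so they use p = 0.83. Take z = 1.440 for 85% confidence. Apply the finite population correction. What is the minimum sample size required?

Unadjusted: n₀ = 1.440² × 0.83 × 0.17 / 0.052² ≈ 108.20, so n₀ = 109.
Finite population correction with N = 200: n = n₀ / (1 + (n₀−1)/N) = 109 / (1 + 108/200) = 109 / 1.5400 ≈ 70.78.
Rounding up, n = 71.

71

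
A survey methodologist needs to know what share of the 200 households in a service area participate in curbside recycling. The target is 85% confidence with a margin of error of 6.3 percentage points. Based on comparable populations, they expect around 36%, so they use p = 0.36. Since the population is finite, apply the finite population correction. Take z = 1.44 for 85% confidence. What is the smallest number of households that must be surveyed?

Unadjusted: n₀ = 1.44² × 0.36 × 0.64 / 0.063² ≈ 120.37, so n₀ = 121.
Finite population correction with N = 200: n = n₀ / (1 + (n₀−1)/N) = 121 / (1 + 120/200) = 121 / 1.6000 ≈ 75.62.
Rounding up, n = 76.

76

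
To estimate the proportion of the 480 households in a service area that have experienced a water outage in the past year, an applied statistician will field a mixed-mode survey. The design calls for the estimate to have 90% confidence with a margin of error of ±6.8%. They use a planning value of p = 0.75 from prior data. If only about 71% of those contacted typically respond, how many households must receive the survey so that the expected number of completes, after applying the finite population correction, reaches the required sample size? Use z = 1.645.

127

Completed interviews needed (unadjusted): n₀ = 1.645² × 0.1875 / 0.068² ≈ 109.73 → 110.
FPC for N = 480: n = 110 / (1 + 109/480) = 110 / 1.2271 ≈ 89.64 → 90.
At a 71% response rate, contacts needed = 90 / 0.71 ≈ 126.76 → 127.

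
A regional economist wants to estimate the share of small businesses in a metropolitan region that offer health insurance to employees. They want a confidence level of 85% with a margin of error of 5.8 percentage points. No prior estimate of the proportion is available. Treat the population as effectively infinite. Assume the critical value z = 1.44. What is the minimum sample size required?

With no prior estimate, use p = 0.5, giving p(1−p) = 0.25.
n = z²·p(1−p)/E² = 1.44² × 0.2500 / 0.058² = 2.0736 × 0.2500 / 0.003364 ≈ 154.10.
Rounding up gives n = 155.

155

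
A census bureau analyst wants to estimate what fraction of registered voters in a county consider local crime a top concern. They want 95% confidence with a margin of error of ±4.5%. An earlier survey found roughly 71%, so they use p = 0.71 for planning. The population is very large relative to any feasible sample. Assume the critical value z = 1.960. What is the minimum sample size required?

391

With p = 0.71, p(1−p) = 0.2059.
n = z²·p(1−p)/E² = 1.960² × 0.2059 / 0.045² = 3.8416 × 0.2059 / 0.002025 ≈ 390.61.
Rounding up gives n = 391.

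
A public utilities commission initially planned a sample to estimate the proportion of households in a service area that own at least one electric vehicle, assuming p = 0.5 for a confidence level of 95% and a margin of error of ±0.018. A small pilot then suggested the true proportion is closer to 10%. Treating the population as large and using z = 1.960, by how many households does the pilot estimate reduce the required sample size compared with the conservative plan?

Conservative (p = 0.5): n = 1.960² × 0.25 / 0.018² ≈ 2964.20 → 2965.
Using p = 0.10: p(1−p) = 0.0900, so n = 1.960² × 0.0900 / 0.018² ≈ 1067.11 → 1068.
Reduction: 2965 − 1068 = 1897.

1897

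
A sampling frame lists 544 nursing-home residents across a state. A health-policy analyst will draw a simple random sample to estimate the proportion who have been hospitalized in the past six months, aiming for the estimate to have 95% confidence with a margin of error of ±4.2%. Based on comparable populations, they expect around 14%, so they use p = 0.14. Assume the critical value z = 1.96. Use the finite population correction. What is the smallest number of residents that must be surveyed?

178

Unadjusted: n₀ = 1.96² × 0.14 × 0.86 / 0.042² ≈ 262.20, so n₀ = 263.
Finite population correction with N = 544: n = n₀ / (1 + (n₀−1)/N) = 263 / (1 + 262/544) = 263 / 1.4816 ≈ 177.51.
Rounding up, n = 178.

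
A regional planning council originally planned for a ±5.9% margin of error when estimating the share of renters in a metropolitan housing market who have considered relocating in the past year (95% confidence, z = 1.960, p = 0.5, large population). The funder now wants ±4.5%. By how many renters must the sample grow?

At ±5.9%: n = 1.960² × 0.2500 / 0.059² ≈ 275.90 → 276.
At ±4.5%: n = 1.960² × 0.2500 / 0.045² ≈ 474.27 → 475.
Additional respondents: 475 − 276 = 199.

199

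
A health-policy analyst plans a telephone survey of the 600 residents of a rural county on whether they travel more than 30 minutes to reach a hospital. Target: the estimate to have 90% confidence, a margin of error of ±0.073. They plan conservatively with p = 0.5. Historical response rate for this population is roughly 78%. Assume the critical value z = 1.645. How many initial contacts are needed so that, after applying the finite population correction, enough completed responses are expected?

Completed interviews needed (unadjusted): n₀ = 1.645² × 0.2500 / 0.073² ≈ 126.95 → 127.
FPC for N = 600: n = 127 / (1 + 126/600) = 127 / 1.2100 ≈ 104.96 → 105.
At a 78% response rate, contacts needed = 105 / 0.78 ≈ 134.62 → 135.

135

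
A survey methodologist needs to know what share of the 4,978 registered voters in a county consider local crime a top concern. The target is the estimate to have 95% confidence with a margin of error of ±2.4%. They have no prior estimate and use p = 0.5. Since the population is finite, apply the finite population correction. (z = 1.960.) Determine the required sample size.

Unadjusted: n₀ = 1.960² × 0.50 × 0.50 / 0.024² ≈ 1667.36, so n₀ = 1668.
Finite population correction with N = 4,978: n = n₀ / (1 + (n₀−1)/N) = 1668 / (1 + 1667/4978) = 1668 / 1.3349 ≈ 1249.56.
Rounding up, n = 1250.

1250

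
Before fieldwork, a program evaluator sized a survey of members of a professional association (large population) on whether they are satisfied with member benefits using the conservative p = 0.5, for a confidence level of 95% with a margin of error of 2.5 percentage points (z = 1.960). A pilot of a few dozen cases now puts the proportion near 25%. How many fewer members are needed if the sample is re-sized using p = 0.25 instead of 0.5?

384

Conservative (p = 0.5): n = 1.960² × 0.25 / 0.025² ≈ 1536.64 → 1537.
Using p = 0.25: p(1−p) = 0.1875, so n = 1.960² × 0.1875 / 0.025² ≈ 1152.48 → 1153.
Reduction: 1537 − 1153 = 384.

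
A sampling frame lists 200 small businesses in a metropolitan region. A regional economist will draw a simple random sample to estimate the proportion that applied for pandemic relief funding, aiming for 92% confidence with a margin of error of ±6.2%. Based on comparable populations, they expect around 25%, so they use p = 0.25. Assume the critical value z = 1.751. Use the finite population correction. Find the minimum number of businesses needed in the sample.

Unadjusted: n₀ = 1.751² × 0.25 × 0.75 / 0.062² ≈ 149.55, so n₀ = 150.
Finite population correction with N = 200: n = n₀ / (1 + (n₀−1)/N) = 150 / (1 + 149/200) = 150 / 1.7450 ≈ 85.96.
Rounding up, n = 86.

86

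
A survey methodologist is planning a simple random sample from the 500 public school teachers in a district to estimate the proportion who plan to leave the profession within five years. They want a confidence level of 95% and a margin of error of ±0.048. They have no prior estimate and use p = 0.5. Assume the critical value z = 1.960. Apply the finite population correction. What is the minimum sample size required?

Unadjusted: n₀ = 1.960² × 0.50 × 0.50 / 0.048² ≈ 416.84, so n₀ = 417.
Finite population correction with N = 500: n = n₀ / (1 + (n₀−1)/N) = 417 / (1 + 416/500) = 417 / 1.8320 ≈ 227.62.
Rounding up, n = 228.

228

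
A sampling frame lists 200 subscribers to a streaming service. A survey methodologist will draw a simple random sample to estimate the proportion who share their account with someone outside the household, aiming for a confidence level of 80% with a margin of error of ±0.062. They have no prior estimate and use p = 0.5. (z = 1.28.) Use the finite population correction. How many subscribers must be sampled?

Unadjusted: n₀ = 1.28² × 0.50 × 0.50 / 0.062² ≈ 106.56, so n₀ = 107.
Finite population correction with N = 200: n = n₀ / (1 + (n₀−1)/N) = 107 / (1 + 106/200) = 107 / 1.5300 ≈ 69.93.
Rounding up, n = 70.

70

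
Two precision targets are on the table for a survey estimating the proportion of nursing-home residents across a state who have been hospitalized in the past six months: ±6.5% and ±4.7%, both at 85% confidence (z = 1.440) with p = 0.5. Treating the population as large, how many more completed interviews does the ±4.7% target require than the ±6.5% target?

At ±6.5%: n = 1.440² × 0.2500 / 0.065² ≈ 122.70 → 123.
At ±4.7%: n = 1.440² × 0.2500 / 0.047² ≈ 234.68 → 235.
Additional respondents: 235 − 123 = 112.

112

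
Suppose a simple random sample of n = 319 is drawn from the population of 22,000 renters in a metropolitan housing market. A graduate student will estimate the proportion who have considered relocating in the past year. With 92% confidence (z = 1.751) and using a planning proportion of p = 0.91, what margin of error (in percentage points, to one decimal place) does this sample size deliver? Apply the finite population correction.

2.8

Finite-population factor: (N−n)/(N−1) = (22000−319)/(22000−1) = 0.9855.
SE(p̂) = √[p(1−p)/n · (N−n)/(N−1)] = √[0.0819/319 × 0.9855] = 0.01591.
E = z × SE = 1.751 × 0.01591 = 0.02785 ≈ 2.8 percentage points.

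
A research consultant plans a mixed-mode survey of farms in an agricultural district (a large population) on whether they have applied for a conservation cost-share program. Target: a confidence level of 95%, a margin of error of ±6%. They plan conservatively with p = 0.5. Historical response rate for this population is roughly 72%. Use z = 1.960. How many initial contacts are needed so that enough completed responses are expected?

371

Completed interviews needed: n₀ = 1.960² × 0.2500 / 0.060² ≈ 266.78 → 267.
At a 72% response rate, contacts needed = 267 / 0.72 ≈ 370.83 → 371.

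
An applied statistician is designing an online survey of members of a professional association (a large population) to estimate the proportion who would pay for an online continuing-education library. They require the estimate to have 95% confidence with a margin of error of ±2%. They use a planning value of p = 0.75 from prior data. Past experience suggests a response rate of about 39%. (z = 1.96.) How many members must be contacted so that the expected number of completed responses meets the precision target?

Completed interviews needed: n₀ = 1.96² × 0.1875 / 0.020² ≈ 1800.75 → 1801.
At a 39% response rate, contacts needed = 1801 / 0.39 ≈ 4617.95 → 4618.

4618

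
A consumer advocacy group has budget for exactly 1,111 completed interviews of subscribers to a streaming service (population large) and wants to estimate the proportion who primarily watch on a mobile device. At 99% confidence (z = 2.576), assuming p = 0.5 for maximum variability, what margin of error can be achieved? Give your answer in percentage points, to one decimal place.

SE(p̂) = √[p(1−p)/n] = √[0.2500/1111] = 0.01500.
E = z × SE = 2.576 × 0.01500 = 0.03864, or 3.9 percentage points.

3.9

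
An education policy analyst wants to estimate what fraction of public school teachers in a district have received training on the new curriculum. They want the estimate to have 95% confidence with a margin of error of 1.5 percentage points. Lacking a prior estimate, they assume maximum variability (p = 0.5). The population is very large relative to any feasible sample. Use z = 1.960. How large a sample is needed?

4269

With p = 0.5, p(1−p) = 0.25.
n = z²·p(1−p)/E² = 1.960² × 0.2500 / 0.015² = 3.8416 × 0.2500 / 0.000225 ≈ 4268.44.
Rounding up gives n = 4269.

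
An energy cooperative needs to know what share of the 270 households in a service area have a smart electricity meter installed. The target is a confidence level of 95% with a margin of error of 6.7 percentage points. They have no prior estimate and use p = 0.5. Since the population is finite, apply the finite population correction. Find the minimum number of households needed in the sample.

For 95% confidence, z = 1.96.
Unadjusted: n₀ = 1.96² × 0.50 × 0.50 / 0.067² ≈ 213.95, so n₀ = 214.
Finite population correction with N = 270: n = n₀ / (1 + (n₀−1)/N) = 214 / (1 + 213/270) = 214 / 1.7889 ≈ 119.63.
Rounding up, n = 120.

120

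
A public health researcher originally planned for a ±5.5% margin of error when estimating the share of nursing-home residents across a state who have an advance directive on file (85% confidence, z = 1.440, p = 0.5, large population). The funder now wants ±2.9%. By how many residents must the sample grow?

445

At ±5.5%: n = 1.440² × 0.2500 / 0.055² ≈ 171.37 → 172.
At ±2.9%: n = 1.440² × 0.2500 / 0.029² ≈ 616.41 → 617.
Additional respondents: 617 − 172 = 445.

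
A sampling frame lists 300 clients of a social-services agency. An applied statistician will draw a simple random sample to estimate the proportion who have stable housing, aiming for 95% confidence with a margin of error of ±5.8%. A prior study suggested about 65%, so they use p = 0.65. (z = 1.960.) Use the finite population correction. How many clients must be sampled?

140

Unadjusted: n₀ = 1.960² × 0.65 × 0.35 / 0.058² ≈ 259.80, so n₀ = 260.
Finite population correction with N = 300: n = n₀ / (1 + (n₀−1)/N) = 260 / (1 + 259/300) = 260 / 1.8633 ≈ 139.53.
Rounding up, n = 140.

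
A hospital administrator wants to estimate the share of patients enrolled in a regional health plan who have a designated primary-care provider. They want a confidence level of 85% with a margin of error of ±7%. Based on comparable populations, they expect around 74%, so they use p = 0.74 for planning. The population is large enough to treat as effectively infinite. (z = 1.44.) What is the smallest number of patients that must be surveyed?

82

With p = 0.74, p(1−p) = 0.1924.
n = z²·p(1−p)/E² = 1.44² × 0.1924 / 0.070² = 2.0736 × 0.1924 / 0.004900 ≈ 81.42.
Rounding up gives n = 82.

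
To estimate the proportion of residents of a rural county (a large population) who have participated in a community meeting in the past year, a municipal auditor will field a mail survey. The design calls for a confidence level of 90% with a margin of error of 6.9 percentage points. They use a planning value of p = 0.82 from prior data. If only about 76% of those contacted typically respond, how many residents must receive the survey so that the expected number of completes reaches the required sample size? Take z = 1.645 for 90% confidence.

111

Completed interviews needed: n₀ = 1.645² × 0.1476 / 0.069² ≈ 83.89 → 84.
At a 76% response rate, contacts needed = 84 / 0.76 ≈ 110.53 → 111.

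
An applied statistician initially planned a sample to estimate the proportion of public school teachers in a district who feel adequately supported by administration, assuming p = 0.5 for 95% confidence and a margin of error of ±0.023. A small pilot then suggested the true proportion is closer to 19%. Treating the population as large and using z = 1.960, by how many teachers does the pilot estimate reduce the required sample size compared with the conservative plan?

Conservative (p = 0.5): n = 1.960² × 0.25 / 0.023² ≈ 1815.50 → 1816.
Using p = 0.19: p(1−p) = 0.1539, so n = 1.960² × 0.1539 / 0.023² ≈ 1117.62 → 1118.
Reduction: 1816 − 1118 = 698.

698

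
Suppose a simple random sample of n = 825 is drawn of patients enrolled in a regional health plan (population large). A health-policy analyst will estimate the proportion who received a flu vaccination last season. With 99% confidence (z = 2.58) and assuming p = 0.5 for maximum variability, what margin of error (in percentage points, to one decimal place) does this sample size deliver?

SE(p̂) = √[p(1−p)/n] = √[0.2500/825] = 0.01741.
E = z × SE = 2.58 × 0.01741 = 0.04491, or 4.5 percentage points.

4.5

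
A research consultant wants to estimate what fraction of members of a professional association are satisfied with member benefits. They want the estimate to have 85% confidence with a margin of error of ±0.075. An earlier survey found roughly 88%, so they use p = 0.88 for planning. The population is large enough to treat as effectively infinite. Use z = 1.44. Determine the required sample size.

39

With p = 0.88, p(1−p) = 0.1056.
n = z²·p(1−p)/E² = 1.44² × 0.1056 / 0.075² = 2.0736 × 0.1056 / 0.005625 ≈ 38.93.
Rounding up gives n = 39.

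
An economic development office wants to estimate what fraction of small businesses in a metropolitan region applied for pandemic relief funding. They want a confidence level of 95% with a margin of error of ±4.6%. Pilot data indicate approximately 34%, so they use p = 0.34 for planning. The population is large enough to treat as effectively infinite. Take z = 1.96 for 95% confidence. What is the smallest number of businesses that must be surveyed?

With p = 0.34, p(1−p) = 0.2244.
n = z²·p(1−p)/E² = 1.96² × 0.2244 / 0.046² = 3.8416 × 0.2244 / 0.002116 ≈ 407.40.
Rounding up gives n = 408.

408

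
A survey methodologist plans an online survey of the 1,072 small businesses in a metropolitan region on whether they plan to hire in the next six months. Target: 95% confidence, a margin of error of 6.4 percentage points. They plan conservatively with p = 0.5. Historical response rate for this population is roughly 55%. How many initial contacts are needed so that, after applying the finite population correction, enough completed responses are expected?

For 95% confidence, z = 1.960.
Completed interviews needed (unadjusted): n₀ = 1.960² × 0.2500 / 0.064² ≈ 234.47 → 235.
FPC for N = 1,072: n = 235 / (1 + 234/1072) = 235 / 1.2183 ≈ 192.89 → 193.
At a 55% response rate, contacts needed = 193 / 0.55 ≈ 350.91 → 351.

351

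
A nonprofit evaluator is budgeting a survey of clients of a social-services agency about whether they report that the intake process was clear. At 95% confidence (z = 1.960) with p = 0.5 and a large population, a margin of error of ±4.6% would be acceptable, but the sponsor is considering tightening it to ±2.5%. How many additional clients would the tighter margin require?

1083

At ±4.6%: n = 1.960² × 0.2500 / 0.046² ≈ 453.88 → 454.
At ±2.5%: n = 1.960² × 0.2500 / 0.025² ≈ 1536.64 → 1537.
Additional respondents: 1537 − 454 = 1083.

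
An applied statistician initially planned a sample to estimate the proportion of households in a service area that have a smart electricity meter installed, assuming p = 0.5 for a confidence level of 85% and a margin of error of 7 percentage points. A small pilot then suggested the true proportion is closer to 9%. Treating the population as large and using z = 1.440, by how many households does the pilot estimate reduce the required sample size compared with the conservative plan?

71

Conservative (p = 0.5): n = 1.440² × 0.25 / 0.070² ≈ 105.80 → 106.
Using p = 0.09: p(1−p) = 0.0819, so n = 1.440² × 0.0819 / 0.070² ≈ 34.66 → 35.
Reduction: 106 − 35 = 71.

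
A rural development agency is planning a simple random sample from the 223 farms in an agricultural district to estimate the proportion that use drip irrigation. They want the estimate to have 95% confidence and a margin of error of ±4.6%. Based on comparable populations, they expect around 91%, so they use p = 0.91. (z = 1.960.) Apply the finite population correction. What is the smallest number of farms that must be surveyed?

90

Unadjusted: n₀ = 1.960² × 0.91 × 0.09 / 0.046² ≈ 148.69, so n₀ = 149.
Finite population correction with N = 223: n = n₀ / (1 + (n₀−1)/N) = 149 / (1 + 148/223) = 149 / 1.6637 ≈ 89.56.
Rounding up, n = 90.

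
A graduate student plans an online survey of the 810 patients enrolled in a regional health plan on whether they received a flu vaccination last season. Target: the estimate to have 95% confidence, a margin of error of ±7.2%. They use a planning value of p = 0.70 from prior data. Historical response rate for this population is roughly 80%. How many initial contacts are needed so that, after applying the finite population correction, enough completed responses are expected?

164

For 95% confidence, z = 1.96.
Completed interviews needed (unadjusted): n₀ = 1.96² × 0.2100 / 0.072² ≈ 155.62 → 156.
FPC for N = 810: n = 156 / (1 + 155/810) = 156 / 1.1914 ≈ 130.94 → 131.
At an 80% response rate, contacts needed = 131 / 0.80 ≈ 163.75 → 164.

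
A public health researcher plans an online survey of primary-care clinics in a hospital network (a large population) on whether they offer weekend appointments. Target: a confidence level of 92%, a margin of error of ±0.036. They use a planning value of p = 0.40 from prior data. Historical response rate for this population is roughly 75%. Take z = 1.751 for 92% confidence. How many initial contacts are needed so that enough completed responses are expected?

758

Completed interviews needed: n₀ = 1.751² × 0.2400 / 0.036² ≈ 567.78 → 568.
At a 75% response rate, contacts needed = 568 / 0.75 ≈ 757.33 → 758.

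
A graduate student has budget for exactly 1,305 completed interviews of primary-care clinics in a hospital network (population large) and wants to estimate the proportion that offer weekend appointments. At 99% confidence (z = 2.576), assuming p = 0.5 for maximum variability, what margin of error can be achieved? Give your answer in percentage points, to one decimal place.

3.6

SE(p̂) = √[p(1−p)/n] = √[0.2500/1305] = 0.01384.
E = z × SE = 2.576 × 0.01384 = 0.03565, or 3.6 percentage points.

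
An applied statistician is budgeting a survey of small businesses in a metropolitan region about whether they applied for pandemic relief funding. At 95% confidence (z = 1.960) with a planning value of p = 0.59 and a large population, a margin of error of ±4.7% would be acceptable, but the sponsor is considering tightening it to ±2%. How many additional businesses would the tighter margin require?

At ±4.7%: n = 1.960² × 0.2419 / 0.047² ≈ 420.68 → 421.
At ±2%: n = 1.960² × 0.2419 / 0.020² ≈ 2323.21 → 2324.
Additional respondents: 2324 − 421 = 1903.

1903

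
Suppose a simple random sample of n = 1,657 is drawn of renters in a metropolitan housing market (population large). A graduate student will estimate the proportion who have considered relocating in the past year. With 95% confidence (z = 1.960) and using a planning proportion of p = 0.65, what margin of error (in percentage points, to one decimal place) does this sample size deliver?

SE(p̂) = √[p(1−p)/n] = √[0.2275/1657] = 0.01172.
E = z × SE = 1.960 × 0.01172 = 0.02297, or 2.3 percentage points.

2.3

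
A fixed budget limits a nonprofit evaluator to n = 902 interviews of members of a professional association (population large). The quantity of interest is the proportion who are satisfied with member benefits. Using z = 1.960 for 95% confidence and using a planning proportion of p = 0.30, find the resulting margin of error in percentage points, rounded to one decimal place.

3.0

SE(p̂) = √[p(1−p)/n] = √[0.2100/902] = 0.01526.
E = z × SE = 1.960 × 0.01526 = 0.02991, or 3.0 percentage points.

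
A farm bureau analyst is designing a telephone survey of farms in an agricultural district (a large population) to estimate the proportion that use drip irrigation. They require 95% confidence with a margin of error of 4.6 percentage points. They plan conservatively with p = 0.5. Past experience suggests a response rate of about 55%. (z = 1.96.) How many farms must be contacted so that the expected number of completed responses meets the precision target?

826

Completed interviews needed: n₀ = 1.96² × 0.2500 / 0.046² ≈ 453.88 → 454.
At a 55% response rate, contacts needed = 454 / 0.55 ≈ 825.45 → 826.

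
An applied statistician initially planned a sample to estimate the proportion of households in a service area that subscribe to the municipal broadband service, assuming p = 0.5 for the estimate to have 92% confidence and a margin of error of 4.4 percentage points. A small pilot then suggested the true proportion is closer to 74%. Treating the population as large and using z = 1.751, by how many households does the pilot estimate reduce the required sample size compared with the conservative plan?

Conservative (p = 0.5): n = 1.751² × 0.25 / 0.044² ≈ 395.92 → 396.
Using p = 0.74: p(1−p) = 0.1924, so n = 1.751² × 0.1924 / 0.044² ≈ 304.70 → 305.
Reduction: 396 − 305 = 91.

91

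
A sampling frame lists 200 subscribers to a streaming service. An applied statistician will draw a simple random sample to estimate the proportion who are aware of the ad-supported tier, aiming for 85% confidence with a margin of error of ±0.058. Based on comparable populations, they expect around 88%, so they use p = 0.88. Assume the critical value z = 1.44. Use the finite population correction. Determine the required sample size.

50

Unadjusted: n₀ = 1.44² × 0.88 × 0.12 / 0.058² ≈ 65.09, so n₀ = 66.
Finite population correction with N = 200: n = n₀ / (1 + (n₀−1)/N) = 66 / (1 + 65/200) = 66 / 1.3250 ≈ 49.81.
Rounding up, n = 50.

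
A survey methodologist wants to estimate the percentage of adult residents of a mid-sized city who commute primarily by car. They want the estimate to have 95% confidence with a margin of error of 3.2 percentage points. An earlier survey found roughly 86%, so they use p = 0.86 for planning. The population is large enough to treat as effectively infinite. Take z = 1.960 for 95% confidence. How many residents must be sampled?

452

With p = 0.86, p(1−p) = 0.1204.
n = z²·p(1−p)/E² = 1.960² × 0.1204 / 0.032² = 3.8416 × 0.1204 / 0.001024 ≈ 451.69.
Rounding up gives n = 452.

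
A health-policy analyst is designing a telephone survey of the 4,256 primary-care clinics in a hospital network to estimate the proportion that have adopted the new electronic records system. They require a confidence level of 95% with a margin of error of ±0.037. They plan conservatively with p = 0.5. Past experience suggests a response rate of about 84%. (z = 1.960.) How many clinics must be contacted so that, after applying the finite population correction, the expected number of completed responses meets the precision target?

Completed interviews needed (unadjusted): n₀ = 1.960² × 0.2500 / 0.037² ≈ 701.53 → 702.
FPC for N = 4,256: n = 702 / (1 + 701/4256) = 702 / 1.1647 ≈ 602.73 → 603.
At an 84% response rate, contacts needed = 603 / 0.84 ≈ 717.86 → 718.

718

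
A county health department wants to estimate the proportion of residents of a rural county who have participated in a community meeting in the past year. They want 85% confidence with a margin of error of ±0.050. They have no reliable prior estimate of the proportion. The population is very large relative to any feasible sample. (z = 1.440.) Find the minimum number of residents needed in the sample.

208

With no prior estimate, use p = 0.5, giving p(1−p) = 0.25.
n = z²·p(1−p)/E² = 1.440² × 0.2500 / 0.050² = 2.0736 × 0.2500 / 0.002500 ≈ 207.36.
Rounding up gives n = 208.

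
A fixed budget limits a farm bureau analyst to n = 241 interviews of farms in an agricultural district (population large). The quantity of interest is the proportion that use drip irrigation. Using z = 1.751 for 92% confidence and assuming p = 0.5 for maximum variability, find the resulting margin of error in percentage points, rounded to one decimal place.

SE(p̂) = √[p(1−p)/n] = √[0.2500/241] = 0.03221.
E = z × SE = 1.751 × 0.03221 = 0.05640, or 5.6 percentage points.

5.6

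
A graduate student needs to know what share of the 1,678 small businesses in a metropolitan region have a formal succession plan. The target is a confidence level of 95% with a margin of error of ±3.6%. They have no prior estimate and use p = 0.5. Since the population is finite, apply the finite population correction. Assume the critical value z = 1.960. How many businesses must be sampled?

515

Unadjusted: n₀ = 1.960² × 0.50 × 0.50 / 0.036² ≈ 741.05, so n₀ = 742.
Finite population correction with N = 1,678: n = n₀ / (1 + (n₀−1)/N) = 742 / (1 + 741/1678) = 742 / 1.4416 ≈ 514.71.
Rounding up, n = 515.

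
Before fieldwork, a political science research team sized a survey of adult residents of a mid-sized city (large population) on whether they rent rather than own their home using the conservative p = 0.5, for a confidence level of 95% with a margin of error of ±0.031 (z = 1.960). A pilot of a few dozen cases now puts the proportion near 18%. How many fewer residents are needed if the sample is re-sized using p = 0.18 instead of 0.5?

Conservative (p = 0.5): n = 1.960² × 0.25 / 0.031² ≈ 999.38 → 1000.
Using p = 0.18: p(1−p) = 0.1476, so n = 1.960² × 0.1476 / 0.031² ≈ 590.03 → 591.
Reduction: 1000 − 591 = 409.

409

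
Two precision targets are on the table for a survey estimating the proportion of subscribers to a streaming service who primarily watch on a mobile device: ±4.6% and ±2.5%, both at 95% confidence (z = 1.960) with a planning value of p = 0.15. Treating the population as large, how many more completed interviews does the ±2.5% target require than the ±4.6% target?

552

At ±4.6%: n = 1.960² × 0.1275 / 0.046² ≈ 231.48 → 232.
At ±2.5%: n = 1.960² × 0.1275 / 0.025² ≈ 783.69 → 784.
Additional respondents: 784 − 232 = 552.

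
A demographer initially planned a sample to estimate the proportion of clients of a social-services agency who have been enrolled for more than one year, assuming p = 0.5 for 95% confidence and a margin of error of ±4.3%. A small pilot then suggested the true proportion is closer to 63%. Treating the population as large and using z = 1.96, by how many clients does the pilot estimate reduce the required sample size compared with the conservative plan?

Conservative (p = 0.5): n = 1.96² × 0.25 / 0.043² ≈ 519.42 → 520.
Using p = 0.63: p(1−p) = 0.2331, so n = 1.96² × 0.2331 / 0.043² ≈ 484.30 → 485.
Reduction: 520 − 485 = 35.

35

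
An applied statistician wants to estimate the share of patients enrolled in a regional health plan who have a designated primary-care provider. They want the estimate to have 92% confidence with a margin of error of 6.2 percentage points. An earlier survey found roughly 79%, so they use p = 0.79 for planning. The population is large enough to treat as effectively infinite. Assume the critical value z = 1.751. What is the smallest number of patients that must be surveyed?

133

With p = 0.79, p(1−p) = 0.1659.
n = z²·p(1−p)/E² = 1.751² × 0.1659 / 0.062² = 3.0660 × 0.1659 / 0.003844 ≈ 132.32.
Rounding up gives n = 133.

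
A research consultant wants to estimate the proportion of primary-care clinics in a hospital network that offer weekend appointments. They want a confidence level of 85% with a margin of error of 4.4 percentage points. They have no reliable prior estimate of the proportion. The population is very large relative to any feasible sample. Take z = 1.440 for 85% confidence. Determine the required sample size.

With no prior estimate, use p = 0.5, giving p(1−p) = 0.25.
n = z²·p(1−p)/E² = 1.440² × 0.2500 / 0.044² = 2.0736 × 0.2500 / 0.001936 ≈ 267.77.
Rounding up gives n = 268.

268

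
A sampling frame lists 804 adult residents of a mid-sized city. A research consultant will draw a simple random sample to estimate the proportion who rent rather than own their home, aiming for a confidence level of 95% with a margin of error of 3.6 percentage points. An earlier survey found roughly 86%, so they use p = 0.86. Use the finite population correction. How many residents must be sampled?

248

For 95% confidence, z = 1.960.
Unadjusted: n₀ = 1.960² × 0.86 × 0.14 / 0.036² ≈ 356.89, so n₀ = 357.
Finite population correction with N = 804: n = n₀ / (1 + (n₀−1)/N) = 357 / (1 + 356/804) = 357 / 1.4428 ≈ 247.44.
Rounding up, n = 248.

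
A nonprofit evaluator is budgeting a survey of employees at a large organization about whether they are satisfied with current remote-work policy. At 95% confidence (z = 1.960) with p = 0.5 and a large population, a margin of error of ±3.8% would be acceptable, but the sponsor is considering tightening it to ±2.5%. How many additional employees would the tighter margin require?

871

At ±3.8%: n = 1.960² × 0.2500 / 0.038² ≈ 665.10 → 666.
At ±2.5%: n = 1.960² × 0.2500 / 0.025² ≈ 1536.64 → 1537.
Additional respondents: 1537 − 666 = 871.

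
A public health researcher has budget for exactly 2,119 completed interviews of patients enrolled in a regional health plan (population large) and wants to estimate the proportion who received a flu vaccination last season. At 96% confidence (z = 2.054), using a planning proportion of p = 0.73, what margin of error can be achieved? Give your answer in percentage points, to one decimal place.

SE(p̂) = √[p(1−p)/n] = √[0.1971/2119] = 0.00964.
E = z × SE = 2.054 × 0.00964 = 0.01981, or 2.0 percentage points.

2.0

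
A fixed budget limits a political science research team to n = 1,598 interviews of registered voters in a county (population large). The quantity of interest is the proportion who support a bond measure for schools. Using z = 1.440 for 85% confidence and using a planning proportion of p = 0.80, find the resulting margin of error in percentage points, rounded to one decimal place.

1.4

SE(p̂) = √[p(1−p)/n] = √[0.1600/1598] = 0.01001.
E = z × SE = 1.440 × 0.01001 = 0.01441, or 1.4 percentage points.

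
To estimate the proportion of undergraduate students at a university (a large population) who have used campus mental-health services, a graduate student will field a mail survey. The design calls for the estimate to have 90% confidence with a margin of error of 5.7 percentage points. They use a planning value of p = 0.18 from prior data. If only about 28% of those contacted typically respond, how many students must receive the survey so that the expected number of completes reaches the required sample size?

For 90% confidence, z = 1.645.
Completed interviews needed: n₀ = 1.645² × 0.1476 / 0.057² ≈ 122.93 → 123.
At a 28% response rate, contacts needed = 123 / 0.28 ≈ 439.29 → 440.

440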